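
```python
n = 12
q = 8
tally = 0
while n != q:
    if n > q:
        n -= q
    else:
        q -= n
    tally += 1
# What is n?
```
Trace:
  n=12
  n=12, q=8
  n=12, q=8, tally=0
  n=4, q=8, tally=1
  n=4, q=4, tally=2

Final answer: 4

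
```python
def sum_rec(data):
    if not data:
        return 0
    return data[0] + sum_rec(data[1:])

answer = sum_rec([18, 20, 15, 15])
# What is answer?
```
Call trace:
sum_rec(data=[18, 20, 15, 15])
  sum_rec(data=[20, 15, 15])
    sum_rec(data=[15, 15])
      sum_rec(data=[15])
        sum_rec(data=[])
        -> return 0
      -> return 15
    -> return 30
  -> return 50
-> return 68

Final answer: 68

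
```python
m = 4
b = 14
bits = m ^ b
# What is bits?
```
Trace:
  m=4
  m=4, b=14
  m=4, b=14, bits=10

Final answer: 10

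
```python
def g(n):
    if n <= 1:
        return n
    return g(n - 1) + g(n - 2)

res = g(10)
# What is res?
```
Call trace (a repeated sub-call is expanded the first time; later identical calls just restate its return value):
g(n=10)
  g(n=9)
    g(n=8)
      g(n=7)
        g(n=6)
          g(n=5)
            g(n=4)
              g(n=3)
                g(n=2)
                  g(n=1)
                  -> return 1
                  g(n=0)
                  -> return 0
                -> return 1
                g(n=1)
                -> return 1
              -> return 2
              g(n=2) -> return 1  (same call as traced above)
            -> return 3
            g(n=3) -> return 2  (same call as traced above)
          -> return 5
          g(n=4) -> return 3  (same call as traced above)
        -> return 8
        g(n=5) -> return 5  (same call as traced above)
      -> return 13
      g(n=6) -> return 8  (same call as traced above)
    -> return 21
    g(n=7) -> return 13  (same call as traced above)
  -> return 34
  g(n=8) -> return 21  (same call as traced above)
-> return 55

Final answer: 55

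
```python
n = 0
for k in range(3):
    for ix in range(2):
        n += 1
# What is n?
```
Trace:
  n=0
  n=1, k=0, ix=0
  n=2, k=0, ix=1
  n=3, k=1, ix=0
  n=4, k=1, ix=1
  n=5, k=2, ix=0
  n=6, k=2, ix=1

Final answer: 6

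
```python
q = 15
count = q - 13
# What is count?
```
Trace:
  q=15
  q=15, count=2

Final answer: 2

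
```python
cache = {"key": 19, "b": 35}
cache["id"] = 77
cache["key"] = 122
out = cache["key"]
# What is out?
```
Trace:
  cache={'key': 19, 'b': 35}
  cache={'key': 19, 'b': 35, 'id': 77}
  cache={'key': 122, 'b': 35, 'id': 77}
  cache={'key': 122, 'b': 35, 'id': 77}, out=122

Final answer: 122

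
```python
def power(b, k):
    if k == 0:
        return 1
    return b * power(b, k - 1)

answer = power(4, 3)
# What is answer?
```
Call trace:
power(b=4, k=3)
  power(b=4, k=2)
    power(b=4, k=1)
      power(b=4, k=0)
      -> return 1
    -> return 4
  -> return 16
-> return 64

Final answer: 64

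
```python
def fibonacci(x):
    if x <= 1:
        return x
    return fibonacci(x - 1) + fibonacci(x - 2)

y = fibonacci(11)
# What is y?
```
Call trace (a repeated sub-call is expanded the first time; later identical calls just restate its return value):
fibonacci(x=11)
  fibonacci(x=10)
    fibonacci(x=9)
      fibonacci(x=8)
        fibonacci(x=7)
          fibonacci(x=6)
            fibonacci(x=5)
              fibonacci(x=4)
                fibonacci(x=3)
                  fibonacci(x=2)
                    fibonacci(x=1)
                    -> return 1
                    fibonacci(x=0)
                    -> return 0
                  -> return 1
                  fibonacci(x=1)
                  -> return 1
                -> return 2
                fibonacci(x=2) -> return 1  (same call as traced above)
              -> return 3
              fibonacci(x=3) -> return 2  (same call as traced above)
            -> return 5
            fibonacci(x=4) -> return 3  (same call as traced above)
          -> return 8
          fibonacci(x=5) -> return 5  (same call as traced above)
        -> return 13
        fibonacci(x=6) -> return 8  (same call as traced above)
      -> return 21
      fibonacci(x=7) -> return 13  (same call as traced above)
    -> return 34
    fibonacci(x=8) -> return 21  (same call as traced above)
  -> return 55
  fibonacci(x=9) -> return 34  (same call as traced above)
-> return 89

Final answer: 89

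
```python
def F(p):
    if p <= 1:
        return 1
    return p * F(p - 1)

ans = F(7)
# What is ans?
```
Call trace:
F(p=7)
  F(p=6)
    F(p=5)
      F(p=4)
        F(p=3)
          F(p=2)
            F(p=1)
            -> return 1
          -> return 2
        -> return 6
      -> return 24
    -> return 120
  -> return 720
-> return 5040

Final answer: 5040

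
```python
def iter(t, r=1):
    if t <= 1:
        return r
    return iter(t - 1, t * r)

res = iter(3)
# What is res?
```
Call trace:
iter(t=3, r=1)
  iter(t=2, r=3)
    iter(t=1, r=6)
    -> return 6
  -> return 6
-> return 6

Final answer: 6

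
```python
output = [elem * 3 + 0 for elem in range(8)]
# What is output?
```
Trace:
  elem=0
  elem=1
  elem=2
  elem=3
  elem=4
  elem=5
  elem=6
  elem=7
  output=[0, 3, 6, 9, 12, 15, 18, 21]

Final answer: [0, 3, 6, 9, 12, 15, 18, 21]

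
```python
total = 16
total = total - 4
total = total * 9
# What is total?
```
Trace:
  total=16
  total=12
  total=108

Final answer: 108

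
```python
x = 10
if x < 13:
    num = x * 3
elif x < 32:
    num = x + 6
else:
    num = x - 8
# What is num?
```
Trace:
  x=10
  x=10, num=30

Final answer: 30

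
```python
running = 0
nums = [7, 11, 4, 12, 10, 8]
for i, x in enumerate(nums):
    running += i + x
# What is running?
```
Trace:
  running=0
  running=7, i=0, x=7
  running=19, i=1, x=11
  running=25, i=2, x=4
  running=40, i=3, x=12
  running=54, i=4, x=10
  running=67, i=5, x=8

Final answer: 67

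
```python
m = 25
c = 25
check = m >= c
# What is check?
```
Trace:
  m=25
  m=25, c=25
  m=25, c=25, check=True

Final answer: True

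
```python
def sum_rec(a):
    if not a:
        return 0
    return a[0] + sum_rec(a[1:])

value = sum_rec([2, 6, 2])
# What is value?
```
Call trace:
sum_rec(a=[2, 6, 2])
  sum_rec(a=[6, 2])
    sum_rec(a=[2])
      sum_rec(a=[])
      -> return 0
    -> return 2
  -> return 8
-> return 10

Final answer: 10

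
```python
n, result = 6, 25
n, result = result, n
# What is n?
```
Trace:
  n=6, result=25
  n=25, result=6

Final answer: 25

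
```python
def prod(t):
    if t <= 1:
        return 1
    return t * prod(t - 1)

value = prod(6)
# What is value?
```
Call trace:
prod(t=6)
  prod(t=5)
    prod(t=4)
      prod(t=3)
        prod(t=2)
          prod(t=1)
          -> return 1
        -> return 2
      -> return 6
    -> return 24
  -> return 120
-> return 720

Final answer: 720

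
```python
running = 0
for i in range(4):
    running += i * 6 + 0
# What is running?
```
Trace:
  running=0
  running=0, i=0
  running=6, i=1
  running=18, i=2
  running=36, i=3

Final answer: 36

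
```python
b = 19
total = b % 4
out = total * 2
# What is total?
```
Trace:
  b=19
  b=19, total=3
  b=19, total=3, out=6

Final answer: 3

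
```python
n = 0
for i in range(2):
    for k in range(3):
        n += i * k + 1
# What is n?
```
Trace:
  n=0
  n=1, i=0, k=0
  n=2, i=0, k=1
  n=3, i=0, k=2
  n=4, i=1, k=0
  n=6, i=1, k=1
  n=9, i=1, k=2

Final answer: 9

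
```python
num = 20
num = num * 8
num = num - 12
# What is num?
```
Trace:
  num=20
  num=160
  num=148

Final answer: 148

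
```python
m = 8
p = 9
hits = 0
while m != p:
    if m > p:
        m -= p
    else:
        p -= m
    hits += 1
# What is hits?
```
Trace:
  m=8
  m=8, p=9
  m=8, p=9, hits=0
  m=8, p=1, hits=1
  m=7, p=1, hits=2
  m=6, p=1, hits=3
  m=5, p=1, hits=4
  m=4, p=1, hits=5
  m=3, p=1, hits=6
  m=2, p=1, hits=7
  m=1, p=1, hits=8

Final answer: 8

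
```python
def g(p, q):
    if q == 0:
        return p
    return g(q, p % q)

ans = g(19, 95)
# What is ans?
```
Call trace:
g(p=19, q=95)
  g(p=95, q=19)
    g(p=19, q=0)
    -> return 19
  -> return 19
-> return 19

Final answer: 19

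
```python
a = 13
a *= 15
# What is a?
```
Trace:
  a=13
  a=195

Final answer: 195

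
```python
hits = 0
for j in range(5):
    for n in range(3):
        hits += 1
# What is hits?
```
Trace:
  hits=0
  hits=1, j=0, n=0
  hits=2, j=0, n=1
  hits=3, j=0, n=2
  hits=4, j=1, n=0
  hits=5, j=1, n=1
  hits=6, j=1, n=2
  hits=7, j=2, n=0
  hits=8, j=2, n=1
  hits=9, j=2, n=2
  hits=10, j=3, n=0
  hits=11, j=3, n=1
  hits=12, j=3, n=2
  hits=13, j=4, n=0
  hits=14, j=4, n=1
  hits=15, j=4, n=2

Final answer: 15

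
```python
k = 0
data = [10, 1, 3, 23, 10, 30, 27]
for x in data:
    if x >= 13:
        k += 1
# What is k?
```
Trace:
  k=0
  k=0, x=10
  k=0, x=1
  k=0, x=3
  k=1, x=23
  k=1, x=10
  k=2, x=30
  k=3, x=27

Final answer: 3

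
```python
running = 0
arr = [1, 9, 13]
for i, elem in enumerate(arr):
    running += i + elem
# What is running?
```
Trace:
  running=0
  running=1, i=0, elem=1
  running=11, i=1, elem=9
  running=26, i=2, elem=13

Final answer: 26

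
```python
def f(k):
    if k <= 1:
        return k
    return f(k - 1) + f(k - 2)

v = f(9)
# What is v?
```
Call trace (a repeated sub-call is expanded the first time; later identical calls just restate its return value):
f(k=9)
  f(k=8)
    f(k=7)
      f(k=6)
        f(k=5)
          f(k=4)
            f(k=3)
              f(k=2)
                f(k=1)
                -> return 1
                f(k=0)
                -> return 0
              -> return 1
              f(k=1)
              -> return 1
            -> return 2
            f(k=2) -> return 1  (same call as traced above)
          -> return 3
          f(k=3) -> return 2  (same call as traced above)
        -> return 5
        f(k=4) -> return 3  (same call as traced above)
      -> return 8
      f(k=5) -> return 5  (same call as traced above)
    -> return 13
    f(k=6) -> return 8  (same call as traced above)
  -> return 21
  f(k=7) -> return 13  (same call as traced above)
-> return 34

Final answer: 34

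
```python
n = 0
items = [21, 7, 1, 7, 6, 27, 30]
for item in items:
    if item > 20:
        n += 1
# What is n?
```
Trace:
  n=0
  n=1, item=21
  n=1, item=7
  n=1, item=1
  n=1, item=7
  n=1, item=6
  n=2, item=27
  n=3, item=30

Final answer: 3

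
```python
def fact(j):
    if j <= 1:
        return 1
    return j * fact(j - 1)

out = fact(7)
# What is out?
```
Call trace:
fact(j=7)
  fact(j=6)
    fact(j=5)
      fact(j=4)
        fact(j=3)
          fact(j=2)
            fact(j=1)
            -> return 1
          -> return 2
        -> return 6
      -> return 24
    -> return 120
  -> return 720
-> return 5040

Final answer: 5040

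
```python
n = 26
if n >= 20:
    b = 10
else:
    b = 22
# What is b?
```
Trace:
  n=26
  n=26, b=10

Final answer: 10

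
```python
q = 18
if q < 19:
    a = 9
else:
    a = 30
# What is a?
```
Trace:
  q=18
  q=18, a=9

Final answer: 9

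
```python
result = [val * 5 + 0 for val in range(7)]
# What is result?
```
Trace:
  val=0
  val=1
  val=2
  val=3
  val=4
  val=5
  val=6
  result=[0, 5, 10, 15, 20, 25, 30]

Final answer: [0, 5, 10, 15, 20, 25, 30]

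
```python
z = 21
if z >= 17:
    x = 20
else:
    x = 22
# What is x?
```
Trace:
  z=21
  z=21, x=20

Final answer: 20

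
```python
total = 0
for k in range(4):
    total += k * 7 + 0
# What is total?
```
Trace:
  total=0
  total=0, k=0
  total=7, k=1
  total=21, k=2
  total=42, k=3

Final answer: 42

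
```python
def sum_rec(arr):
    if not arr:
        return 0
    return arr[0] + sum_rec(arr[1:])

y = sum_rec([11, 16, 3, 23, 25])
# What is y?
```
Call trace:
sum_rec(arr=[11, 16, 3, 23, 25])
  sum_rec(arr=[16, 3, 23, 25])
    sum_rec(arr=[3, 23, 25])
      sum_rec(arr=[23, 25])
        sum_rec(arr=[25])
          sum_rec(arr=[])
          -> return 0
        -> return 25
      -> return 48
    -> return 51
  -> return 67
-> return 78

Final answer: 78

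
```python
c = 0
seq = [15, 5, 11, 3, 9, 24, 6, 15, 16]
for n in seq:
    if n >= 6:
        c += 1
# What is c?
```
Trace:
  c=0
  c=1, n=15
  c=1, n=5
  c=2, n=11
  c=2, n=3
  c=3, n=9
  c=4, n=24
  c=5, n=6
  c=6, n=15
  c=7, n=16

Final answer: 7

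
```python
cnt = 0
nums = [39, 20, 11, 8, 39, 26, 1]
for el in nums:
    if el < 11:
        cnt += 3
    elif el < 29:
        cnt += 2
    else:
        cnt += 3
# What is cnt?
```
Trace:
  cnt=0
  cnt=3, el=39
  cnt=5, el=20
  cnt=7, el=11
  cnt=10, el=8
  cnt=13, el=39
  cnt=15, el=26
  cnt=18, el=1

Final answer: 18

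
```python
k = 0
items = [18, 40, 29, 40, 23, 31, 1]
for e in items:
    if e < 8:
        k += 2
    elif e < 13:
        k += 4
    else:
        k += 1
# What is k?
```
Trace:
  k=0
  k=1, e=18
  k=2, e=40
  k=3, e=29
  k=4, e=40
  k=5, e=23
  k=6, e=31
  k=8, e=1

Final answer: 8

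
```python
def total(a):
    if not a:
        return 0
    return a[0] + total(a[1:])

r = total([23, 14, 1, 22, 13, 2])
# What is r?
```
Call trace:
total(a=[23, 14, 1, 22, 13, 2])
  total(a=[14, 1, 22, 13, 2])
    total(a=[1, 22, 13, 2])
      total(a=[22, 13, 2])
        total(a=[13, 2])
          total(a=[2])
            total(a=[])
            -> return 0
          -> return 2
        -> return 15
      -> return 37
    -> return 38
  -> return 52
-> return 75

Final answer: 75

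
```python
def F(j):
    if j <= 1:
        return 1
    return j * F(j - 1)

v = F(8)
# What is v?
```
Call trace:
F(j=8)
  F(j=7)
    F(j=6)
      F(j=5)
        F(j=4)
          F(j=3)
            F(j=2)
              F(j=1)
              -> return 1
            -> return 2
          -> return 6
        -> return 24
      -> return 120
    -> return 720
  -> return 5040
-> return 40320

Final answer: 40320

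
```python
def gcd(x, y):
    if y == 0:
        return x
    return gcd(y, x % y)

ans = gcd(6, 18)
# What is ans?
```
Call trace:
gcd(x=6, y=18)
  gcd(x=18, y=6)
    gcd(x=6, y=0)
    -> return 6
  -> return 6
-> return 6

Final answer: 6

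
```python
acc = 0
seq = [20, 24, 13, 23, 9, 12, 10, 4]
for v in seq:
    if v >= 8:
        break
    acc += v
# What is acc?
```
Trace:
  acc=0
  acc=0, v=20

Final answer: 0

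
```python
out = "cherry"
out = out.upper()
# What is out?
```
Trace:
  out='cherry'
  out='CHERRY'

Final answer: 'CHERRY'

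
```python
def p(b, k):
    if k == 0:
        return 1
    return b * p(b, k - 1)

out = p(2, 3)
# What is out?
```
Call trace:
p(b=2, k=3)
  p(b=2, k=2)
    p(b=2, k=1)
      p(b=2, k=0)
      -> return 1
    -> return 2
  -> return 4
-> return 8

Final answer: 8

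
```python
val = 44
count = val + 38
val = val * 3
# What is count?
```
Trace:
  val=44
  val=44, count=82
  val=132, count=82

Final answer: 82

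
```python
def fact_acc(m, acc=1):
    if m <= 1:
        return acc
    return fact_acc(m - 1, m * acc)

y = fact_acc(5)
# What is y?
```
Call trace:
fact_acc(m=5, acc=1)
  fact_acc(m=4, acc=5)
    fact_acc(m=3, acc=20)
      fact_acc(m=2, acc=60)
        fact_acc(m=1, acc=120)
        -> return 120
      -> return 120
    -> return 120
  -> return 120
-> return 120

Final answer: 120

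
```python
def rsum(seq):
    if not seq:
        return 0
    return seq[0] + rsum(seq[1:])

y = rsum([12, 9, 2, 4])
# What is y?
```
Call trace:
rsum(seq=[12, 9, 2, 4])
  rsum(seq=[9, 2, 4])
    rsum(seq=[2, 4])
      rsum(seq=[4])
        rsum(seq=[])
        -> return 0
      -> return 4
    -> return 6
  -> return 15
-> return 27

Final answer: 27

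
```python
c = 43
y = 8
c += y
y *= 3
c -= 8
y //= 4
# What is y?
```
Trace:
  c=43
  c=43, y=8
  c=51, y=8
  c=51, y=24
  c=43, y=24
  c=43, y=6

Final answer: 6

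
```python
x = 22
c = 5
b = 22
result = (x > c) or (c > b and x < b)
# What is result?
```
Trace:
  x=22
  x=22, c=5
  x=22, c=5, b=22
  x=22, c=5, b=22, result=True

Final answer: True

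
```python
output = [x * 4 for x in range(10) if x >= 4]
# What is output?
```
Trace:
  x=0
  x=1
  x=2
  x=3
  x=4
  x=5
  x=6
  x=7
  x=8
  x=9
  output=[16, 20, 24, 28, 32, 36]

Final answer: [16, 20, 24, 28, 32, 36]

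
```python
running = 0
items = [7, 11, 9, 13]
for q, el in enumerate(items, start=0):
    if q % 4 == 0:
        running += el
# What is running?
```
Trace:
  running=0
  running=7, q=0, el=7
  running=7, q=1, el=11
  running=7, q=2, el=9
  running=7, q=3, el=13

Final answer: 7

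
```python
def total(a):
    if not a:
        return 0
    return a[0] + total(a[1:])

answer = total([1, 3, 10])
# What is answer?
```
Call trace:
total(a=[1, 3, 10])
  total(a=[3, 10])
    total(a=[10])
      total(a=[])
      -> return 0
    -> return 10
  -> return 13
-> return 14

Final answer: 14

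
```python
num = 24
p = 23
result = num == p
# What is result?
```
Trace:
  num=24
  num=24, p=23
  num=24, p=23, result=False

Final answer: False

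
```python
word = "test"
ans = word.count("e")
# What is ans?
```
Trace:
  word='test'
  word='test', ans=1

Final answer: 1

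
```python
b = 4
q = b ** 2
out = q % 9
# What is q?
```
Trace:
  b=4
  b=4, q=16
  b=4, q=16, out=7

Final answer: 16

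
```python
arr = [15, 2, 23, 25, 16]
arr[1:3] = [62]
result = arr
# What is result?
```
Trace:
  arr=[15, 2, 23, 25, 16]
  arr=[15, 62, 25, 16]
  arr=[15, 62, 25, 16], result=[15, 62, 25, 16]

Final answer: [15, 62, 25, 16]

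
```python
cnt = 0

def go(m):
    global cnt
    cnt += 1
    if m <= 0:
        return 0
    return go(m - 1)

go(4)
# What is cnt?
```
Call trace:
go(m=4)
  go(m=3)
    go(m=2)
      go(m=1)
        go(m=0)
        -> return 0
      -> return 0
    -> return 0
  -> return 0
-> return 0

cnt is incremented once per call. go is entered once for each m = 4, 3, 2, 1, 0 (the m <= 0 call returns without recursing), i.e. 4 + 1 calls.
cnt = 5

Final answer: 5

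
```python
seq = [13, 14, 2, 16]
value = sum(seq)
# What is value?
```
Trace:
  seq=[13, 14, 2, 16]
  seq=[13, 14, 2, 16], value=45

Final answer: 45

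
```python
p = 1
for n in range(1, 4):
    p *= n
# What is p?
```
Trace:
  p=1
  p=1, n=1
  p=2, n=2
  p=6, n=3

Final answer: 6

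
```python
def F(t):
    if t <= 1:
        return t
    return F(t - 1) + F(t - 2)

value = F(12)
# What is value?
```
Call trace (a repeated sub-call is expanded the first time; later identical calls just restate its return value):
F(t=12)
  F(t=11)
    F(t=10)
      F(t=9)
        F(t=8)
          F(t=7)
            F(t=6)
              F(t=5)
                F(t=4)
                  F(t=3)
                    F(t=2)
                      F(t=1)
                      -> return 1
                      F(t=0)
                      -> return 0
                    -> return 1
                    F(t=1)
                    -> return 1
                  -> return 2
                  F(t=2) -> return 1  (same call as traced above)
                -> return 3
                F(t=3) -> return 2  (same call as traced above)
              -> return 5
              F(t=4) -> return 3  (same call as traced above)
            -> return 8
            F(t=5) -> return 5  (same call as traced above)
          -> return 13
          F(t=6) -> return 8  (same call as traced above)
        -> return 21
        F(t=7) -> return 13  (same call as traced above)
      -> return 34
      F(t=8) -> return 21  (same call as traced above)
    -> return 55
    F(t=9) -> return 34  (same call as traced above)
  -> return 89
  F(t=10) -> return 55  (same call as traced above)
-> return 144

Final answer: 144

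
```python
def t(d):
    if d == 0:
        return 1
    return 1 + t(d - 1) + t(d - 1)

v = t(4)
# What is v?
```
Call trace (a repeated sub-call is expanded the first time; later identical calls just restate its return value):
t(d=4)
  t(d=3)
    t(d=2)
      t(d=1)
        t(d=0)
        -> return 1
        t(d=0)
        -> return 1
      -> return 3
      t(d=1) -> return 3  (same call as traced above)
    -> return 7
    t(d=2) -> return 7  (same call as traced above)
  -> return 15
  t(d=3) -> return 15  (same call as traced above)
-> return 31

Final answer: 31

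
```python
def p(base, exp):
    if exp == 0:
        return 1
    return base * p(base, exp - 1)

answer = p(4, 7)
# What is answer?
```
Call trace:
p(base=4, exp=7)
  p(base=4, exp=6)
    p(base=4, exp=5)
      p(base=4, exp=4)
        p(base=4, exp=3)
          p(base=4, exp=2)
            p(base=4, exp=1)
              p(base=4, exp=0)
              -> return 1
            -> return 4
          -> return 16
        -> return 64
      -> return 256
    -> return 1024
  -> return 4096
-> return 16384

Final answer: 16384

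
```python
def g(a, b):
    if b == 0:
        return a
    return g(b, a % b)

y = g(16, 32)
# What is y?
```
Call trace:
g(a=16, b=32)
  g(a=32, b=16)
    g(a=16, b=0)
    -> return 16
  -> return 16
-> return 16

Final answer: 16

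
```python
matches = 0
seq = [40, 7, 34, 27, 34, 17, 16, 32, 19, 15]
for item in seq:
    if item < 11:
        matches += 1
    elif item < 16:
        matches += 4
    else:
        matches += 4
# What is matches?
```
Trace:
  matches=0
  matches=4, item=40
  matches=5, item=7
  matches=9, item=34
  matches=13, item=27
  matches=17, item=34
  matches=21, item=17
  matches=25, item=16
  matches=29, item=32
  matches=33, item=19
  matches=37, item=15

Final answer: 37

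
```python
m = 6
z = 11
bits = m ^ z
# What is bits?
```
Trace:
  m=6
  m=6, z=11
  m=6, z=11, bits=13

Final answer: 13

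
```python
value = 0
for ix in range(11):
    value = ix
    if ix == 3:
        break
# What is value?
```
Trace:
  value=0
  value=0, ix=0
  value=1, ix=1
  value=2, ix=2
  value=3, ix=3

Final answer: 3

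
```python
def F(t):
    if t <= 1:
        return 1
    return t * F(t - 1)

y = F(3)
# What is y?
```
Call trace:
F(t=3)
  F(t=2)
    F(t=1)
    -> return 1
  -> return 2
-> return 6

Final answer: 6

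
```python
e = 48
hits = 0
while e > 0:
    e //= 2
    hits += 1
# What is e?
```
Trace:
  e=48
  e=48, hits=0
  e=24, hits=1
  e=12, hits=2
  e=6, hits=3
  e=3, hits=4
  e=1, hits=5
  e=0, hits=6

Final answer: 0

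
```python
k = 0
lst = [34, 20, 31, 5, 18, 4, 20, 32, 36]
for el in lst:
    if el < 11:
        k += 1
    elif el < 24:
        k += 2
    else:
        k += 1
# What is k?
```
Trace:
  k=0
  k=1, el=34
  k=3, el=20
  k=4, el=31
  k=5, el=5
  k=7, el=18
  k=8, el=4
  k=10, el=20
  k=11, el=32
  k=12, el=36

Final answer: 12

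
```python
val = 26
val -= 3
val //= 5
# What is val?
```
Trace:
  val=26
  val=23
  val=4

Final answer: 4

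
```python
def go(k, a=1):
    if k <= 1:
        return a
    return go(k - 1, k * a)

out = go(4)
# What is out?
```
Call trace:
go(k=4, a=1)
  go(k=3, a=4)
    go(k=2, a=12)
      go(k=1, a=24)
      -> return 24
    -> return 24
  -> return 24
-> return 24

Final answer: 24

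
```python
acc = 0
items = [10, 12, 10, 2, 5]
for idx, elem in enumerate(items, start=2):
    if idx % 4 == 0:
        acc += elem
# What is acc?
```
Trace:
  acc=0
  acc=0, idx=2, elem=10
  acc=0, idx=3, elem=12
  acc=10, idx=4, elem=10
  acc=10, idx=5, elem=2
  acc=10, idx=6, elem=5

Final answer: 10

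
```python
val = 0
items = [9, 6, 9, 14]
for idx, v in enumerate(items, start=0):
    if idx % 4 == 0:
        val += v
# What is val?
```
Trace:
  val=0
  val=9, idx=0, v=9
  val=9, idx=1, v=6
  val=9, idx=2, v=9
  val=9, idx=3, v=14

Final answer: 9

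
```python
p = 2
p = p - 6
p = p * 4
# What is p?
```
Trace:
  p=2
  p=-4
  p=-16

Final answer: -16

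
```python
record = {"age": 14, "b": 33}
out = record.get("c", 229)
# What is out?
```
Trace:
  record={'age': 14, 'b': 33}
  record={'age': 14, 'b': 33}, out=229

Final answer: 229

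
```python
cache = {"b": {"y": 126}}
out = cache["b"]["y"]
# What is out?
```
Trace:
  cache={'b': {'y': 126}}
  cache={'b': {'y': 126}}, out=126

Final answer: 126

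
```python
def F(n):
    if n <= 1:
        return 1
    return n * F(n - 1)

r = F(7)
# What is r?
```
Call trace:
F(n=7)
  F(n=6)
    F(n=5)
      F(n=4)
        F(n=3)
          F(n=2)
            F(n=1)
            -> return 1
          -> return 2
        -> return 6
      -> return 24
    -> return 120
  -> return 720
-> return 5040

Final answer: 5040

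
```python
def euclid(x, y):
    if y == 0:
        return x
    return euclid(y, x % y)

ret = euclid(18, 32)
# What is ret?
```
Call trace:
euclid(x=18, y=32)
  euclid(x=32, y=18)
    euclid(x=18, y=14)
      euclid(x=14, y=4)
        euclid(x=4, y=2)
          euclid(x=2, y=0)
          -> return 2
        -> return 2
      -> return 2
    -> return 2
  -> return 2
-> return 2

Final answer: 2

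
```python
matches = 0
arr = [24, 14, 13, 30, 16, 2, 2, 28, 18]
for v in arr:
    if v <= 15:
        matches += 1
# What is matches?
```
Trace:
  matches=0
  matches=0, v=24
  matches=1, v=14
  matches=2, v=13
  matches=2, v=30
  matches=2, v=16
  matches=3, v=2
  matches=4, v=2
  matches=4, v=28
  matches=4, v=18

Final answer: 4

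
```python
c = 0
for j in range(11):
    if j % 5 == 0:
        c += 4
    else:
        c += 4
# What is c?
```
Trace:
  c=0
  c=4, j=0
  c=8, j=1
  c=12, j=2
  c=16, j=3
  c=20, j=4
  c=24, j=5
  c=28, j=6
  c=32, j=7
  c=36, j=8
  c=40, j=9
  c=44, j=10

Final answer: 44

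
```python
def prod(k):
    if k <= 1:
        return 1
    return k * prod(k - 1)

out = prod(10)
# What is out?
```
Call trace:
prod(k=10)
  prod(k=9)
    prod(k=8)
      prod(k=7)
        prod(k=6)
          prod(k=5)
            prod(k=4)
              prod(k=3)
                prod(k=2)
                  prod(k=1)
                  -> return 1
                -> return 2
              -> return 6
            -> return 24
          -> return 120
        -> return 720
      -> return 5040
    -> return 40320
  -> return 362880
-> return 3628800

Final answer: 3628800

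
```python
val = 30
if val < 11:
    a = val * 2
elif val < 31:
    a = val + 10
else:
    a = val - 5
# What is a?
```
Trace:
  val=30
  val=30, a=40

Final answer: 40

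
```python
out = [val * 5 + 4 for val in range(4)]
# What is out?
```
Trace:
  val=0
  val=1
  val=2
  val=3
  out=[4, 9, 14, 19]

Final answer: [4, 9, 14, 19]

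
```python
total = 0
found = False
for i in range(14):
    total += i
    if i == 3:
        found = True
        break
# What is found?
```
Trace:
  total=0
  total=0, found=False
  total=0, found=False, i=0
  total=1, found=False, i=1
  total=3, found=False, i=2
  total=6, found=True, i=3

Final answer: True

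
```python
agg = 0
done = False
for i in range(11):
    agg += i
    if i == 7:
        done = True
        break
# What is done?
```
Trace:
  agg=0
  agg=0, done=False
  agg=0, done=False, i=0
  agg=1, done=False, i=1
  agg=3, done=False, i=2
  agg=6, done=False, i=3
  agg=10, done=False, i=4
  agg=15, done=False, i=5
  agg=21, done=False, i=6
  agg=28, done=True, i=7

Final answer: True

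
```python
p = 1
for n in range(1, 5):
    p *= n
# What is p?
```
Trace:
  p=1
  p=1, n=1
  p=2, n=2
  p=6, n=3
  p=24, n=4

Final answer: 24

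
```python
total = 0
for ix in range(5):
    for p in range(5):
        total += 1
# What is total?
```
Trace:
  total=0
  total=1, ix=0, p=0
  total=2, ix=0, p=1
  total=3, ix=0, p=2
  total=4, ix=0, p=3
  total=5, ix=0, p=4
  total=6, ix=1, p=0
  total=7, ix=1, p=1
  total=8, ix=1, p=2
  total=9, ix=1, p=3
  total=10, ix=1, p=4
  total=11, ix=2, p=0
  total=12, ix=2, p=1
  total=13, ix=2, p=2
  total=14, ix=2, p=3
  total=15, ix=2, p=4
  total=16, ix=3, p=0
  total=17, ix=3, p=1
  total=18, ix=3, p=2
  total=19, ix=3, p=3
  total=20, ix=3, p=4
  total=21, ix=4, p=0
  total=22, ix=4, p=1
  total=23, ix=4, p=2
  total=24, ix=4, p=3
  total=25, ix=4, p=4

Final answer: 25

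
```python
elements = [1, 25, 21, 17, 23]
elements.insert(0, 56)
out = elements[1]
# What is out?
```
Trace:
  elements=[1, 25, 21, 17, 23]
  elements=[56, 1, 25, 21, 17, 23]
  elements=[56, 1, 25, 21, 17, 23], out=1

Final answer: 1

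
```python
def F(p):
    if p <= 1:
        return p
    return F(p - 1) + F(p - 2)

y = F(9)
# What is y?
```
Call trace (a repeated sub-call is expanded the first time; later identical calls just restate its return value):
F(p=9)
  F(p=8)
    F(p=7)
      F(p=6)
        F(p=5)
          F(p=4)
            F(p=3)
              F(p=2)
                F(p=1)
                -> return 1
                F(p=0)
                -> return 0
              -> return 1
              F(p=1)
              -> return 1
            -> return 2
            F(p=2) -> return 1  (same call as traced above)
          -> return 3
          F(p=3) -> return 2  (same call as traced above)
        -> return 5
        F(p=4) -> return 3  (same call as traced above)
      -> return 8
      F(p=5) -> return 5  (same call as traced above)
    -> return 13
    F(p=6) -> return 8  (same call as traced above)
  -> return 21
  F(p=7) -> return 13  (same call as traced above)
-> return 34

Final answer: 34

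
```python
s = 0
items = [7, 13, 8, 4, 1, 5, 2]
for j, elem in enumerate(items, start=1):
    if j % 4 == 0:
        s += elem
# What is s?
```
Trace:
  s=0
  s=0, j=1, elem=7
  s=0, j=2, elem=13
  s=0, j=3, elem=8
  s=4, j=4, elem=4
  s=4, j=5, elem=1
  s=4, j=6, elem=5
  s=4, j=7, elem=2

Final answer: 4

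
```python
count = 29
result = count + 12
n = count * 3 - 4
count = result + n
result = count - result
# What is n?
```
Trace:
  count=29
  count=29, result=41
  count=29, result=41, n=83
  count=124, result=41, n=83
  count=124, result=83, n=83

Final answer: 83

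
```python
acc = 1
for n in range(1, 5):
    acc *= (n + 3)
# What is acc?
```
Trace:
  acc=1
  acc=4, n=1
  acc=20, n=2
  acc=120, n=3
  acc=840, n=4

Final answer: 840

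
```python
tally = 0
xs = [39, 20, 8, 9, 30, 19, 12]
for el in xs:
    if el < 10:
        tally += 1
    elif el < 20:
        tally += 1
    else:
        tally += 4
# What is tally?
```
Trace:
  tally=0
  tally=4, el=39
  tally=8, el=20
  tally=9, el=8
  tally=10, el=9
  tally=14, el=30
  tally=15, el=19
  tally=16, el=12

Final answer: 16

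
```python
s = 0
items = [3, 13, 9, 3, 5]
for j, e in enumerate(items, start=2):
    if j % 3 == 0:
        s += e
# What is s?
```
Trace:
  s=0
  s=0, j=2, e=3
  s=13, j=3, e=13
  s=13, j=4, e=9
  s=13, j=5, e=3
  s=18, j=6, e=5

Final answer: 18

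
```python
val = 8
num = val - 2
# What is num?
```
Trace:
  val=8
  val=8, num=6

Final answer: 6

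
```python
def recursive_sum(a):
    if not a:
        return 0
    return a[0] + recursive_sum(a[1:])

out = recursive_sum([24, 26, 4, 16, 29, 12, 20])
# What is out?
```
Call trace:
recursive_sum(a=[24, 26, 4, 16, 29, 12, 20])
  recursive_sum(a=[26, 4, 16, 29, 12, 20])
    recursive_sum(a=[4, 16, 29, 12, 20])
      recursive_sum(a=[16, 29, 12, 20])
        recursive_sum(a=[29, 12, 20])
          recursive_sum(a=[12, 20])
            recursive_sum(a=[20])
              recursive_sum(a=[])
              -> return 0
            -> return 20
          -> return 32
        -> return 61
      -> return 77
    -> return 81
  -> return 107
-> return 131

Final answer: 131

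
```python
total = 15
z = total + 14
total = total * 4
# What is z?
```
Trace:
  total=15
  total=15, z=29
  total=60, z=29

Final answer: 29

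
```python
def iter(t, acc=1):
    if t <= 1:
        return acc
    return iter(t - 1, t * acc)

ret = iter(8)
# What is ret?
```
Call trace:
iter(t=8, acc=1)
  iter(t=7, acc=8)
    iter(t=6, acc=56)
      iter(t=5, acc=336)
        iter(t=4, acc=1680)
          iter(t=3, acc=6720)
            iter(t=2, acc=20160)
              iter(t=1, acc=40320)
              -> return 40320
            -> return 40320
          -> return 40320
        -> return 40320
      -> return 40320
    -> return 40320
  -> return 40320
-> return 40320

Final answer: 40320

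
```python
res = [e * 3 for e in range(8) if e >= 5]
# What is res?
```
Trace:
  e=0
  e=1
  e=2
  e=3
  e=4
  e=5
  e=6
  e=7
  res=[15, 18, 21]

Final answer: [15, 18, 21]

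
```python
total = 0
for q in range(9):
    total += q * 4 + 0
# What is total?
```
Trace:
  total=0
  total=0, q=0
  total=4, q=1
  total=12, q=2
  total=24, q=3
  total=40, q=4
  total=60, q=5
  total=84, q=6
  total=112, q=7
  total=144, q=8

Final answer: 144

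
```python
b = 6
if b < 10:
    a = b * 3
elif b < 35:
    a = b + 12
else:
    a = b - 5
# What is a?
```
Trace:
  b=6
  b=6, a=18

Final answer: 18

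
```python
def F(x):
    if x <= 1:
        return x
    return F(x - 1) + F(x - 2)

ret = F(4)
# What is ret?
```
Call trace (a repeated sub-call is expanded the first time; later identical calls just restate its return value):
F(x=4)
  F(x=3)
    F(x=2)
      F(x=1)
      -> return 1
      F(x=0)
      -> return 0
    -> return 1
    F(x=1)
    -> return 1
  -> return 2
  F(x=2) -> return 1  (same call as traced above)
-> return 3

Final answer: 3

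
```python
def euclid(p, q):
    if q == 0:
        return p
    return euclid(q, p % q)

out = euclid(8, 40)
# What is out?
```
Call trace:
euclid(p=8, q=40)
  euclid(p=40, q=8)
    euclid(p=8, q=0)
    -> return 8
  -> return 8
-> return 8

Final answer: 8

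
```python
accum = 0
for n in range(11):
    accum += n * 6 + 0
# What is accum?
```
Trace:
  accum=0
  accum=0, n=0
  accum=6, n=1
  accum=18, n=2
  accum=36, n=3
  accum=60, n=4
  accum=90, n=5
  accum=126, n=6
  accum=168, n=7
  accum=216, n=8
  accum=270, n=9
  accum=330, n=10

Final answer: 330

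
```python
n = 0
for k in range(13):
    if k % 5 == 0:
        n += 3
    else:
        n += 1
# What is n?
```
Trace:
  n=0
  n=3, k=0
  n=4, k=1
  n=5, k=2
  n=6, k=3
  n=7, k=4
  n=10, k=5
  n=11, k=6
  n=12, k=7
  n=13, k=8
  n=14, k=9
  n=17, k=10
  n=18, k=11
  n=19, k=12

Final answer: 19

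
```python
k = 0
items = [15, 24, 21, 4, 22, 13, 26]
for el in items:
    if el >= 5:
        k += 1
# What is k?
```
Trace:
  k=0
  k=1, el=15
  k=2, el=24
  k=3, el=21
  k=3, el=4
  k=4, el=22
  k=5, el=13
  k=6, el=26

Final answer: 6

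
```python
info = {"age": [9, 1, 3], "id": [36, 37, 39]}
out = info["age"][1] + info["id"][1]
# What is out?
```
Trace:
  info={'age': [9, 1, 3], 'id': [36, 37, 39]}
  info={'age': [9, 1, 3], 'id': [36, 37, 39]}, out=38

Final answer: 38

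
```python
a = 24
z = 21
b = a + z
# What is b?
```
Trace:
  a=24
  a=24, z=21
  a=24, z=21, b=45

Final answer: 45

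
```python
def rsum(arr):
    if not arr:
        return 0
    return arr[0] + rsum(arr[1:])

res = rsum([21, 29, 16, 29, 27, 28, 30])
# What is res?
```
Call trace:
rsum(arr=[21, 29, 16, 29, 27, 28, 30])
  rsum(arr=[29, 16, 29, 27, 28, 30])
    rsum(arr=[16, 29, 27, 28, 30])
      rsum(arr=[29, 27, 28, 30])
        rsum(arr=[27, 28, 30])
          rsum(arr=[28, 30])
            rsum(arr=[30])
              rsum(arr=[])
              -> return 0
            -> return 30
          -> return 58
        -> return 85
      -> return 114
    -> return 130
  -> return 159
-> return 180

Final answer: 180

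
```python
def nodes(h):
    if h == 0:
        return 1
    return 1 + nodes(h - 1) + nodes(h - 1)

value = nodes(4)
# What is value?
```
Call trace (a repeated sub-call is expanded the first time; later identical calls just restate its return value):
nodes(h=4)
  nodes(h=3)
    nodes(h=2)
      nodes(h=1)
        nodes(h=0)
        -> return 1
        nodes(h=0)
        -> return 1
      -> return 3
      nodes(h=1) -> return 3  (same call as traced above)
    -> return 7
    nodes(h=2) -> return 7  (same call as traced above)
  -> return 15
  nodes(h=3) -> return 15  (same call as traced above)
-> return 31

Final answer: 31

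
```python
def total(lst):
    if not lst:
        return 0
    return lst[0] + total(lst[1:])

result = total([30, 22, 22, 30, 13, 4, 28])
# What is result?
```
Call trace:
total(lst=[30, 22, 22, 30, 13, 4, 28])
  total(lst=[22, 22, 30, 13, 4, 28])
    total(lst=[22, 30, 13, 4, 28])
      total(lst=[30, 13, 4, 28])
        total(lst=[13, 4, 28])
          total(lst=[4, 28])
            total(lst=[28])
              total(lst=[])
              -> return 0
            -> return 28
          -> return 32
        -> return 45
      -> return 75
    -> return 97
  -> return 119
-> return 149

Final answer: 149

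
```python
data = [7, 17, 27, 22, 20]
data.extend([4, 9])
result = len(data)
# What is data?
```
Trace:
  data=[7, 17, 27, 22, 20]
  data=[7, 17, 27, 22, 20, 4, 9]
  data=[7, 17, 27, 22, 20, 4, 9], result=7

Final answer: [7, 17, 27, 22, 20, 4, 9]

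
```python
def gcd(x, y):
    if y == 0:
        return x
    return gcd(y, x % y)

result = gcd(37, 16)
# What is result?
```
Call trace:
gcd(x=37, y=16)
  gcd(x=16, y=5)
    gcd(x=5, y=1)
      gcd(x=1, y=0)
      -> return 1
    -> return 1
  -> return 1
-> return 1

Final answer: 1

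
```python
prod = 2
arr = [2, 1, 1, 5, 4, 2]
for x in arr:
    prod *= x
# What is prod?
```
Trace:
  prod=2
  prod=4, x=2
  prod=4, x=1
  prod=4, x=1
  prod=20, x=5
  prod=80, x=4
  prod=160, x=2

Final answer: 160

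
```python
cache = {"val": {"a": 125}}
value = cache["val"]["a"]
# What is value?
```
Trace:
  cache={'val': {'a': 125}}
  cache={'val': {'a': 125}}, value=125

Final answer: 125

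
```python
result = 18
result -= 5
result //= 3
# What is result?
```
Trace:
  result=18
  result=13
  result=4

Final answer: 4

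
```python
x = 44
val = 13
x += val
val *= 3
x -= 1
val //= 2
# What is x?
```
Trace:
  x=44
  x=44, val=13
  x=57, val=13
  x=57, val=39
  x=56, val=39
  x=56, val=19

Final answer: 56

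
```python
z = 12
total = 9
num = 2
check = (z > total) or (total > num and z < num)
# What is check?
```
Trace:
  z=12
  z=12, total=9
  z=12, total=9, num=2
  z=12, total=9, num=2, check=True

Final answer: True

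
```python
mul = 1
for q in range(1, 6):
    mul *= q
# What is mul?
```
Trace:
  mul=1
  mul=1, q=1
  mul=2, q=2
  mul=6, q=3
  mul=24, q=4
  mul=120, q=5

Final answer: 120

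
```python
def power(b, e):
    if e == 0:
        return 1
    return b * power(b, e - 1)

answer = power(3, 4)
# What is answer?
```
Call trace:
power(b=3, e=4)
  power(b=3, e=3)
    power(b=3, e=2)
      power(b=3, e=1)
        power(b=3, e=0)
        -> return 1
      -> return 3
    -> return 9
  -> return 27
-> return 81

Final answer: 81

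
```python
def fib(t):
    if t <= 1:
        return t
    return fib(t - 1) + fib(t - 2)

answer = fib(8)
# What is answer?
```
Call trace (a repeated sub-call is expanded the first time; later identical calls just restate its return value):
fib(t=8)
  fib(t=7)
    fib(t=6)
      fib(t=5)
        fib(t=4)
          fib(t=3)
            fib(t=2)
              fib(t=1)
              -> return 1
              fib(t=0)
              -> return 0
            -> return 1
            fib(t=1)
            -> return 1
          -> return 2
          fib(t=2) -> return 1  (same call as traced above)
        -> return 3
        fib(t=3) -> return 2  (same call as traced above)
      -> return 5
      fib(t=4) -> return 3  (same call as traced above)
    -> return 8
    fib(t=5) -> return 5  (same call as traced above)
  -> return 13
  fib(t=6) -> return 8  (same call as traced above)
-> return 21

Final answer: 21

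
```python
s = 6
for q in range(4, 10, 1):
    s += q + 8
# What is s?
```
Trace:
  s=6
  s=18, q=4
  s=31, q=5
  s=45, q=6
  s=60, q=7
  s=76, q=8
  s=93, q=9

Final answer: 93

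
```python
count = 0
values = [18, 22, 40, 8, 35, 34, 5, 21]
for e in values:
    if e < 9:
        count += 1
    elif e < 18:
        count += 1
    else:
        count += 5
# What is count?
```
Trace:
  count=0
  count=5, e=18
  count=10, e=22
  count=15, e=40
  count=16, e=8
  count=21, e=35
  count=26, e=34
  count=27, e=5
  count=32, e=21

Final answer: 32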